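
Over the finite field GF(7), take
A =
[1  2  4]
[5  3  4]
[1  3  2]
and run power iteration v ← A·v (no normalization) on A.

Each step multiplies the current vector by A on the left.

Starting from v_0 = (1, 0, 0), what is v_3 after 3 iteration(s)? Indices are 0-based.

v_3 = (2, 2, 4)

v_0 = (1, 0, 0).
v_1 = A·v_0 = (1, 5, 1).
v_2 = A·v_1 = (1, 3, 4).
v_3 = A·v_2 = (2, 2, 4).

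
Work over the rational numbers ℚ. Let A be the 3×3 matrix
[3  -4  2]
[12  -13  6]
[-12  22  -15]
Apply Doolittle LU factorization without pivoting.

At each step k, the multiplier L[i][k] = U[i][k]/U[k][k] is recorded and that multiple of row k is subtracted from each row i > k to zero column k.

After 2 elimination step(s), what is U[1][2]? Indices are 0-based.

k=0: U[0][0]=3
  eliminate (1,0): mult=4, new row 1: (0, 3, -2); set L[1][0]=4
  eliminate (2,0): mult=-4, new row 2: (0, 6, -7); set L[2][0]=-4
k=1: U[1][1]=3
  eliminate (2,1): mult=2, new row 2: (0, 0, -3); set L[2][1]=2

U[1][2] = -2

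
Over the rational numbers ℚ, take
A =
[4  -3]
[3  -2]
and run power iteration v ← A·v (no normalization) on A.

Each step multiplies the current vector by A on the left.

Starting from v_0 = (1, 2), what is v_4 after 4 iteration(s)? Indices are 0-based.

v_4 = (-11, -10)

v_0 = (1, 2).
v_1 = A·v_0 = (-2, -1).
v_2 = A·v_1 = (-5, -4).
v_3 = A·v_2 = (-8, -7).
v_4 = A·v_3 = (-11, -10).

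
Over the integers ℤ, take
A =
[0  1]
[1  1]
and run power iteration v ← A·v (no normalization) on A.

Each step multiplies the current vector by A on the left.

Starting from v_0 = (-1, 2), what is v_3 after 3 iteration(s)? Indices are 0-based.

v_0 = (-1, 2).
v_1 = A·v_0 = (2, 1).
v_2 = A·v_1 = (1, 3).
v_3 = A·v_2 = (3, 4).

v_3 = (3, 4)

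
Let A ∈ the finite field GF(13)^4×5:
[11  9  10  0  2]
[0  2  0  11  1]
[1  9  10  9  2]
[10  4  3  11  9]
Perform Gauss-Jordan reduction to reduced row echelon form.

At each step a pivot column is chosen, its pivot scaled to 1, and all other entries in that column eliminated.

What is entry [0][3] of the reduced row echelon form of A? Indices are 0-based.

step 1: normalize row 0 (÷11) = (1, 2, 8, 0, 12)
  row 2: subtract 1×row0 = (0, 7, 2, 9, 3)
  row 3: subtract 10×row0 = (0, 10, 1, 11, 6)
step 2: normalize row 1 (÷2) = (0, 1, 0, 12, 7)
  row 0: subtract 2×row1 = (1, 0, 8, 2, 11)
  row 2: subtract 7×row1 = (0, 0, 2, 3, 6)
  row 3: subtract 10×row1 = (0, 0, 1, 8, 1)
step 3: normalize row 2 (÷2) = (0, 0, 1, 8, 3)
  row 0: subtract 8×row2 = (1, 0, 0, 3, 0)
  row 3: subtract 1×row2 = (0, 0, 0, 0, 11)
skip col 3 (zero from row 3)
step 4: normalize row 3 (÷11) = (0, 0, 0, 0, 1)
  row 1: subtract 7×row3 = (0, 1, 0, 12, 0)
  row 2: subtract 3×row3 = (0, 0, 1, 8, 0)

M[0][3] = 3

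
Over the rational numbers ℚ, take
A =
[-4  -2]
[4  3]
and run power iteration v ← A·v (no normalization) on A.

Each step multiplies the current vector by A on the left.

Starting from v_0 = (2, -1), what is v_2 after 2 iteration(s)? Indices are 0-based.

v_2 = (14, -9)

v_0 = (2, -1).
v_1 = A·v_0 = (-6, 5).
v_2 = A·v_1 = (14, -9).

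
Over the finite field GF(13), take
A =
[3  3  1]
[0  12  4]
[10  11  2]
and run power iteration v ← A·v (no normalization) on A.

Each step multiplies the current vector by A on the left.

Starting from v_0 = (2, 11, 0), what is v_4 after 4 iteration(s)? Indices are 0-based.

v_4 = (4, 3, 2)

v_0 = (2, 11, 0).
v_1 = A·v_0 = (0, 2, 11).
v_2 = A·v_1 = (4, 3, 5).
v_3 = A·v_2 = (0, 4, 5).
v_4 = A·v_3 = (4, 3, 2).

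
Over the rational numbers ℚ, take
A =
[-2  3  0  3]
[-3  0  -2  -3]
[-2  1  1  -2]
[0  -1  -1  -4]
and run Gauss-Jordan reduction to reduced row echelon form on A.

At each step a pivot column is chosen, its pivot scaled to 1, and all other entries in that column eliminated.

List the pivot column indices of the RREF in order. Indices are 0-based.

step 1: normalize row 0 (÷-2) = (1, -3/2, 0, -3/2)
  row 1: subtract -3×row0 = (0, -9/2, -2, -15/2)
  row 2: subtract -2×row0 = (0, -2, 1, -5)
step 2: normalize row 1 (÷-9/2) = (0, 1, 4/9, 5/3)
  row 0: subtract -3/2×row1 = (1, 0, 2/3, 1)
  row 2: subtract -2×row1 = (0, 0, 17/9, -5/3)
  row 3: subtract -1×row1 = (0, 0, -5/9, -7/3)
step 3: normalize row 2 (÷17/9) = (0, 0, 1, -15/17)
  row 0: subtract 2/3×row2 = (1, 0, 0, 27/17)
  row 1: subtract 4/9×row2 = (0, 1, 0, 35/17)
  row 3: subtract -5/9×row2 = (0, 0, 0, -48/17)
step 4: normalize row 3 (÷-48/17) = (0, 0, 0, 1)
  row 0: subtract 27/17×row3 = (1, 0, 0, 0)
  row 1: subtract 35/17×row3 = (0, 1, 0, 0)
  row 2: subtract -15/17×row3 = (0, 0, 1, 0)

pivot columns: 0, 1, 2, 3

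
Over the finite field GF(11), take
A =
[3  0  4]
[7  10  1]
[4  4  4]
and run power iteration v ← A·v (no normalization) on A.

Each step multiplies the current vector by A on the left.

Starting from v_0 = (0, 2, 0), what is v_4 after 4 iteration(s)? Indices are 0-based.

v_4 = (4, 6, 4)

v_0 = (0, 2, 0).
v_1 = A·v_0 = (0, 9, 8).
v_2 = A·v_1 = (10, 10, 2).
v_3 = A·v_2 = (5, 7, 0).
v_4 = A·v_3 = (4, 6, 4).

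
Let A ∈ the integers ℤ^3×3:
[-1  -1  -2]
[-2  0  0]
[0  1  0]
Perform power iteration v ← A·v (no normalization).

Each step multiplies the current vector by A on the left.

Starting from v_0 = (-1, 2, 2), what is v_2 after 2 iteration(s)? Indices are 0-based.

v_0 = (-1, 2, 2).
v_1 = A·v_0 = (-5, 2, 2).
v_2 = A·v_1 = (-1, 10, 2).

v_2 = (-1, 10, 2)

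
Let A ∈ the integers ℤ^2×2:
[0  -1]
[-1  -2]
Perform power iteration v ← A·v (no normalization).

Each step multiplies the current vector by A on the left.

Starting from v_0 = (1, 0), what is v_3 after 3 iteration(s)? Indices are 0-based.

v_3 = (-2, -5)

v_0 = (1, 0).
v_1 = A·v_0 = (0, -1).
v_2 = A·v_1 = (1, 2).
v_3 = A·v_2 = (-2, -5).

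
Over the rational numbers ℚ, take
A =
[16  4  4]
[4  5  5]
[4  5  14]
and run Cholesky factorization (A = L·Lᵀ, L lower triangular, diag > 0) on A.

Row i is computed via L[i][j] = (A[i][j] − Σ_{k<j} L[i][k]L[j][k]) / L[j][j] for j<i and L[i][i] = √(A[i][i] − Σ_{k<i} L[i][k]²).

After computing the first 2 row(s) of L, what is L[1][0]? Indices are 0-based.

Step 1: L[0][0] = √(16) = 4.
  L[1][0] = (4) / L[0][0] = 1.
Step 2: L[1][1] = √(4) = 2.

L[1][0] = 1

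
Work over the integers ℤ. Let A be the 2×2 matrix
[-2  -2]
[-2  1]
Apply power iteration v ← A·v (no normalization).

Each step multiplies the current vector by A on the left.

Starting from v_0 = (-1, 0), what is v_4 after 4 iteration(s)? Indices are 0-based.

v_0 = (-1, 0).
v_1 = A·v_0 = (2, 2).
v_2 = A·v_1 = (-8, -2).
v_3 = A·v_2 = (20, 14).
v_4 = A·v_3 = (-68, -26).

v_4 = (-68, -26)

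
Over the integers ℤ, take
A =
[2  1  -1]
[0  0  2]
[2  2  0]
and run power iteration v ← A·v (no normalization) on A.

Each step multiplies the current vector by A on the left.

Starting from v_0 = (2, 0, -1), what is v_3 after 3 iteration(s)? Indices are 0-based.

v_3 = (10, 12, 24)

v_0 = (2, 0, -1).
v_1 = A·v_0 = (5, -2, 4).
v_2 = A·v_1 = (4, 8, 6).
v_3 = A·v_2 = (10, 12, 24).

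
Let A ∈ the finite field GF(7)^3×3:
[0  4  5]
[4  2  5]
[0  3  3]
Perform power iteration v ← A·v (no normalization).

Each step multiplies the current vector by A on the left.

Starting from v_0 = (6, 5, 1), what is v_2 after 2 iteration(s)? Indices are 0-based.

v_2 = (1, 2, 3)

v_0 = (6, 5, 1).
v_1 = A·v_0 = (4, 4, 4).
v_2 = A·v_1 = (1, 2, 3).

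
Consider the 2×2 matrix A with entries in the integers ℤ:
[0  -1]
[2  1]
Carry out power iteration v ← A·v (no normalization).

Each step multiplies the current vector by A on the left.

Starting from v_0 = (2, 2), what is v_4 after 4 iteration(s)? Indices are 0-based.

v_0 = (2, 2).
v_1 = A·v_0 = (-2, 6).
v_2 = A·v_1 = (-6, 2).
v_3 = A·v_2 = (-2, -10).
v_4 = A·v_3 = (10, -14).

v_4 = (10, -14)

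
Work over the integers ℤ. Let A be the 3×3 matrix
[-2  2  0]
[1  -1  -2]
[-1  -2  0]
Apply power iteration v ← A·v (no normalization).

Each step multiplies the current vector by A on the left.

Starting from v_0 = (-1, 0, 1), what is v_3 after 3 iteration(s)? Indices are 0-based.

v_3 = (26, -21, 4)

v_0 = (-1, 0, 1).
v_1 = A·v_0 = (2, -3, 1).
v_2 = A·v_1 = (-10, 3, 4).
v_3 = A·v_2 = (26, -21, 4).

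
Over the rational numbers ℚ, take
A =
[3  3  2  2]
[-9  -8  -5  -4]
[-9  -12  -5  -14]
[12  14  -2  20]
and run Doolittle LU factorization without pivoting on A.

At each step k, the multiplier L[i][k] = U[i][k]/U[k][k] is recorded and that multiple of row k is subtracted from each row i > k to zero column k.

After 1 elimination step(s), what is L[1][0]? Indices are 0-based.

k=0: U[0][0]=3
  eliminate (1,0): mult=-3, new row 1: (0, 1, 1, 2); set L[1][0]=-3
  eliminate (2,0): mult=-3, new row 2: (0, -3, 1, -8); set L[2][0]=-3
  eliminate (3,0): mult=4, new row 3: (0, 2, -10, 12); set L[3][0]=4

L[1][0] = -3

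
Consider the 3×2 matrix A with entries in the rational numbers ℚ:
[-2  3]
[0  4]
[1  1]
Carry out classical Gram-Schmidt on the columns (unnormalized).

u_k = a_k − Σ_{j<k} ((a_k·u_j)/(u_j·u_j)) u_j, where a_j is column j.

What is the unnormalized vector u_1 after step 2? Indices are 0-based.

Step 1: u_0 = a_0 = (-2, 0, 1).
Step 2: u_1 = a_1 − (-1)·u_0 = (1, 4, 2).

u_1 = (1, 4, 2)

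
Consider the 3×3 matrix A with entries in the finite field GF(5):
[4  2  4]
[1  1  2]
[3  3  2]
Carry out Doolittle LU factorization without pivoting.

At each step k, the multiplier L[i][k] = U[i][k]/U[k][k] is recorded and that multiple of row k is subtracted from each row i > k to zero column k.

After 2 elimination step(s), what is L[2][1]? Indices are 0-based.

L[2][1] = 3

[col 0] pivot 4
  R1 -= 4*R0 → (0, 3, 1)  (L[1][0] := 4)
  R2 -= 2*R0 → (0, 4, 4)  (L[2][0] := 2)
[col 1] pivot 3
  R2 -= 3*R1 → (0, 0, 1)  (L[2][1] := 3)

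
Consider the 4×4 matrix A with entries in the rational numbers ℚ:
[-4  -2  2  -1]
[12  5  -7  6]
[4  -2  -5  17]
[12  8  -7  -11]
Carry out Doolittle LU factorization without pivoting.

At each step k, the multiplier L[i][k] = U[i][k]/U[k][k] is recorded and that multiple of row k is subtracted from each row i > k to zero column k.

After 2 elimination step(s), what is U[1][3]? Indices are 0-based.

k=0: U[0][0]=-4
  eliminate (1,0): mult=-3, new row 1: (0, -1, -1, 3); set L[1][0]=-3
  eliminate (2,0): mult=-1, new row 2: (0, -4, -3, 16); set L[2][0]=-1
  eliminate (3,0): mult=-3, new row 3: (0, 2, -1, -14); set L[3][0]=-3
k=1: U[1][1]=-1
  eliminate (2,1): mult=4, new row 2: (0, 0, 1, 4); set L[2][1]=4
  eliminate (3,1): mult=-2, new row 3: (0, 0, -3, -8); set L[3][1]=-2

U[1][3] = 3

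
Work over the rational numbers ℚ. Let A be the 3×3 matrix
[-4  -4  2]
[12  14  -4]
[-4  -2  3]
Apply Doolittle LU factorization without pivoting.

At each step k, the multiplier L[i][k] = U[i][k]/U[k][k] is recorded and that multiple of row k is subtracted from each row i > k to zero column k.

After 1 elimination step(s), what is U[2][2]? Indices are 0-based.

U[2][2] = 1

k=0: U[0][0]=-4
  eliminate (1,0): mult=-3, new row 1: (0, 2, 2); set L[1][0]=-3
  eliminate (2,0): mult=1, new row 2: (0, 2, 1); set L[2][0]=1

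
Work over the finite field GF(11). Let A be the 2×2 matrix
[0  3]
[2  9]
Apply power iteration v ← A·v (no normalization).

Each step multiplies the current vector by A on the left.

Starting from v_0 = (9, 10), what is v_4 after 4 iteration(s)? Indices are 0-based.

v_4 = (9, 4)

v_0 = (9, 10).
v_1 = A·v_0 = (8, 9).
v_2 = A·v_1 = (5, 9).
v_3 = A·v_2 = (5, 3).
v_4 = A·v_3 = (9, 4).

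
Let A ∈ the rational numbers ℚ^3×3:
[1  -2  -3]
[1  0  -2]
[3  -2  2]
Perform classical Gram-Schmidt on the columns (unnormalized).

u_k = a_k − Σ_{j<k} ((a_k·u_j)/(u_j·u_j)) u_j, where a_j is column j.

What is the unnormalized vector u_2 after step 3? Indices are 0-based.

Step 1: u_0 = a_0 = (1, 1, 3).
Step 2: u_1 = a_1 − (-8/11)·u_0 = (-14/11, 8/11, 2/11).
Step 3: u_2 = a_2 − (1/11)·u_0 − (5/4)·u_1 = (-3/2, -3, 3/2).

u_2 = (-3/2, -3, 3/2)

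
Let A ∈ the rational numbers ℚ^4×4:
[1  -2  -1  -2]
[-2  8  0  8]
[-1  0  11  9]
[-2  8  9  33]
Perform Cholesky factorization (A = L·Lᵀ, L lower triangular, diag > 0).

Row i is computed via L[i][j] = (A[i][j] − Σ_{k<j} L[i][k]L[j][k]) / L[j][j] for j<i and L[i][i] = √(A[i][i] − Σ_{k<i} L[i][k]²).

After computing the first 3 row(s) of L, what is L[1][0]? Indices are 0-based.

Step 1: L[0][0] = √(1) = 1.
  L[1][0] = (-2) / L[0][0] = -2.
Step 2: L[1][1] = √(4) = 2.
  L[2][0] = (-1) / L[0][0] = -1.
  L[2][1] = (-2) / L[1][1] = -1.
Step 3: L[2][2] = √(9) = 3.

L[1][0] = -2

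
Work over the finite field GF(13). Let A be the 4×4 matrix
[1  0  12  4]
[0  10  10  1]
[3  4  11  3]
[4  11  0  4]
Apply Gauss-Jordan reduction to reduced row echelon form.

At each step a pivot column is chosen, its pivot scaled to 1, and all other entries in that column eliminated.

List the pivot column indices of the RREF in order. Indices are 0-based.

pivot(0,0)=1: scale R0 → (1, 0, 12, 4)
  clear (2,0): R2 −= (3)R0 → (0, 4, 1, 4)
  clear (3,0): R3 −= (4)R0 → (0, 11, 4, 1)
pivot(1,1)=10: scale R1 → (0, 1, 1, 4)
  clear (2,1): R2 −= (4)R1 → (0, 0, 10, 1)
  clear (3,1): R3 −= (11)R1 → (0, 0, 6, 9)
pivot(2,2)=10: scale R2 → (0, 0, 1, 4)
  clear (0,2): R0 −= (12)R2 → (1, 0, 0, 8)
  clear (1,2): R1 −= (1)R2 → (0, 1, 0, 0)
  clear (3,2): R3 −= (6)R2 → (0, 0, 0, 11)
pivot(3,3)=11: scale R3 → (0, 0, 0, 1)
  clear (0,3): R0 −= (8)R3 → (1, 0, 0, 0)
  clear (2,3): R2 −= (4)R3 → (0, 0, 1, 0)

pivot columns: 0, 1, 2, 3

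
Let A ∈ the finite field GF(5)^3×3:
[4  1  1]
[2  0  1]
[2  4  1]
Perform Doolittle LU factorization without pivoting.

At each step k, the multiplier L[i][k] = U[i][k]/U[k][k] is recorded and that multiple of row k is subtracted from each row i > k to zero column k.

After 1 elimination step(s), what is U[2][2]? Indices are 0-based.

U[2][2] = 3

k=0: U[0][0]=4
  eliminate (1,0): mult=3, new row 1: (0, 2, 3); set L[1][0]=3
  eliminate (2,0): mult=3, new row 2: (0, 1, 3); set L[2][0]=3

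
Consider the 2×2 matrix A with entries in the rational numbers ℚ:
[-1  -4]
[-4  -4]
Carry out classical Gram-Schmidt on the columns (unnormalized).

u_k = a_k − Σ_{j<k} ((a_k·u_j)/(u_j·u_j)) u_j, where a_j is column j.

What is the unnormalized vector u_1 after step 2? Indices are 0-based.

Step 1: u_0 = a_0 = (-1, -4).
Step 2: u_1 = a_1 − (20/17)·u_0 = (-48/17, 12/17).

u_1 = (-48/17, 12/17)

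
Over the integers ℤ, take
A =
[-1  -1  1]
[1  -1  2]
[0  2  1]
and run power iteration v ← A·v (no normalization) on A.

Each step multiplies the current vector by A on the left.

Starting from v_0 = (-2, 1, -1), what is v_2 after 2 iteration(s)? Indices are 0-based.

v_2 = (6, 7, -9)

v_0 = (-2, 1, -1).
v_1 = A·v_0 = (0, -5, 1).
v_2 = A·v_1 = (6, 7, -9).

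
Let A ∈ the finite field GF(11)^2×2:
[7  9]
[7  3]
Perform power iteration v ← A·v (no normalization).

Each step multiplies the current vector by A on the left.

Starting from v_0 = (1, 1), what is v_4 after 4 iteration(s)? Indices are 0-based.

v_0 = (1, 1).
v_1 = A·v_0 = (5, 10).
v_2 = A·v_1 = (4, 10).
v_3 = A·v_2 = (8, 3).
v_4 = A·v_3 = (6, 10).

v_4 = (6, 10)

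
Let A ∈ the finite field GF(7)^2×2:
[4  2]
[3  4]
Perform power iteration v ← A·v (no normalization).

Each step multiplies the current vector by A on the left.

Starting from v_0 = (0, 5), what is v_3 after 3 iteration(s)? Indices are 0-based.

v_0 = (0, 5).
v_1 = A·v_0 = (3, 6).
v_2 = A·v_1 = (3, 5).
v_3 = A·v_2 = (1, 1).

v_3 = (1, 1)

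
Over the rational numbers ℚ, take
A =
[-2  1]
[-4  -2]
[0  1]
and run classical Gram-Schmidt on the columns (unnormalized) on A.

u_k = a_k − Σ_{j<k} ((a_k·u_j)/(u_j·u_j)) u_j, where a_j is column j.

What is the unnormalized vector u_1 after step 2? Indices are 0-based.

Step 1: u_0 = a_0 = (-2, -4, 0).
Step 2: u_1 = a_1 − (3/10)·u_0 = (8/5, -4/5, 1).

u_1 = (8/5, -4/5, 1)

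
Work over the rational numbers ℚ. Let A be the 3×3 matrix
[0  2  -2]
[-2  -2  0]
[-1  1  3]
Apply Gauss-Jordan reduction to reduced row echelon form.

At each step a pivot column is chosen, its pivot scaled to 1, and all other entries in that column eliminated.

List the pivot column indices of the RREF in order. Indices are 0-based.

step 1: exchange rows 0,1
step 1: normalize row 0 (÷-2) = (1, 1, 0)
  row 2: subtract -1×row0 = (0, 2, 3)
step 2: normalize row 1 (÷2) = (0, 1, -1)
  row 0: subtract 1×row1 = (1, 0, 1)
  row 2: subtract 2×row1 = (0, 0, 5)
step 3: normalize row 2 (÷5) = (0, 0, 1)
  row 0: subtract 1×row2 = (1, 0, 0)
  row 1: subtract -1×row2 = (0, 1, 0)

pivot columns: 0, 1, 2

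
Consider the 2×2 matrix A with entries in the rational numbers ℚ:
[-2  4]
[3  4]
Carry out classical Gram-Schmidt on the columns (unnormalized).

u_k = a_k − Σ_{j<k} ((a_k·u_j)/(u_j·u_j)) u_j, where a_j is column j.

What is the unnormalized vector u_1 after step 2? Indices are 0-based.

u_1 = (60/13, 40/13)

Step 1: u_0 = a_0 = (-2, 3).
Step 2: u_1 = a_1 − (4/13)·u_0 = (60/13, 40/13).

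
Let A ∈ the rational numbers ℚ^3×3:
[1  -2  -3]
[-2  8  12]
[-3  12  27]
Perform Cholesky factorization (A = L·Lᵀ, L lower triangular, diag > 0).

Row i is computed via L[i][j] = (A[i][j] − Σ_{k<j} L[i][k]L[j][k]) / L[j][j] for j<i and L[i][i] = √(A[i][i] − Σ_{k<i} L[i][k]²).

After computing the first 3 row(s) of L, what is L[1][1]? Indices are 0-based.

Step 1: L[0][0] = √(1) = 1.
  L[1][0] = (-2) / L[0][0] = -2.
Step 2: L[1][1] = √(4) = 2.
  L[2][0] = (-3) / L[0][0] = -3.
  L[2][1] = (6) / L[1][1] = 3.
Step 3: L[2][2] = √(9) = 3.

L[1][1] = 2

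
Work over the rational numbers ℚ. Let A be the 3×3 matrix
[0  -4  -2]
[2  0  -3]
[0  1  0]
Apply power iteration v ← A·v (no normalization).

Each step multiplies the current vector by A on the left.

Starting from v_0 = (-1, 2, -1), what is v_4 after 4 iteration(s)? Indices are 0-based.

v_0 = (-1, 2, -1).
v_1 = A·v_0 = (-6, 1, 2).
v_2 = A·v_1 = (-8, -18, 1).
v_3 = A·v_2 = (70, -19, -18).
v_4 = A·v_3 = (112, 194, -19).

v_4 = (112, 194, -19)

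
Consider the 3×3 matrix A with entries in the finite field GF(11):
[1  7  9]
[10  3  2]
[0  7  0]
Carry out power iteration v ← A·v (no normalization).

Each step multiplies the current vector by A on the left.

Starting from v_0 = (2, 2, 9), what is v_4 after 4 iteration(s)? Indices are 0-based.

v_0 = (2, 2, 9).
v_1 = A·v_0 = (9, 0, 3).
v_2 = A·v_1 = (3, 8, 0).
v_3 = A·v_2 = (4, 10, 1).
v_4 = A·v_3 = (6, 6, 4).

v_4 = (6, 6, 4)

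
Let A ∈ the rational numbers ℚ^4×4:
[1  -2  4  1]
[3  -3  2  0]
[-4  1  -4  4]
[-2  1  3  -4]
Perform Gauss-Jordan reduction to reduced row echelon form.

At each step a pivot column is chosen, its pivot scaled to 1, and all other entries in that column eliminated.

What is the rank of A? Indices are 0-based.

rank = 4

[1] R0 /= 1  ⇒  (1, -2, 4, 1)
     R1 -= 3·R0  ⇒  (0, 3, -10, -3)
     R2 -= -4·R0  ⇒  (0, -7, 12, 8)
     R3 -= -2·R0  ⇒  (0, -3, 11, -2)
[2] R1 /= 3  ⇒  (0, 1, -10/3, -1)
     R0 -= -2·R1  ⇒  (1, 0, -8/3, -1)
     R2 -= -7·R1  ⇒  (0, 0, -34/3, 1)
     R3 -= -3·R1  ⇒  (0, 0, 1, -5)
[3] R2 /= -34/3  ⇒  (0, 0, 1, -3/34)
     R0 -= -8/3·R2  ⇒  (1, 0, 0, -21/17)
     R1 -= -10/3·R2  ⇒  (0, 1, 0, -22/17)
     R3 -= 1·R2  ⇒  (0, 0, 0, -167/34)
[4] R3 /= -167/34  ⇒  (0, 0, 0, 1)
     R0 -= -21/17·R3  ⇒  (1, 0, 0, 0)
     R1 -= -22/17·R3  ⇒  (0, 1, 0, 0)
     R2 -= -3/34·R3  ⇒  (0, 0, 1, 0)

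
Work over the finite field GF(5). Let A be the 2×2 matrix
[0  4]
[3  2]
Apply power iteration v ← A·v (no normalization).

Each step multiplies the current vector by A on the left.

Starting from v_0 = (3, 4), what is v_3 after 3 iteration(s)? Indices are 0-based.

v_0 = (3, 4).
v_1 = A·v_0 = (1, 2).
v_2 = A·v_1 = (3, 2).
v_3 = A·v_2 = (3, 3).

v_3 = (3, 3)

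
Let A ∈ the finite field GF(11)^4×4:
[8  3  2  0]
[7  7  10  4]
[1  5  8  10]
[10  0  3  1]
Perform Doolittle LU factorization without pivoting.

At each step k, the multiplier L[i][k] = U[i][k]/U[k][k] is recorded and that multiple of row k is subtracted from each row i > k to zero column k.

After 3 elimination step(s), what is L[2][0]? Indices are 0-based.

L[2][0] = 7

[col 0] pivot 8
  R1 -= 5*R0 → (0, 3, 0, 4)  (L[1][0] := 5)
  R2 -= 7*R0 → (0, 6, 5, 10)  (L[2][0] := 7)
  R3 -= 4*R0 → (0, 10, 6, 1)  (L[3][0] := 4)
[col 1] pivot 3
  R2 -= 2*R1 → (0, 0, 5, 2)  (L[2][1] := 2)
  R3 -= 7*R1 → (0, 0, 6, 6)  (L[3][1] := 7)
[col 2] pivot 5
  R3 -= 10*R2 → (0, 0, 0, 8)  (L[3][2] := 10)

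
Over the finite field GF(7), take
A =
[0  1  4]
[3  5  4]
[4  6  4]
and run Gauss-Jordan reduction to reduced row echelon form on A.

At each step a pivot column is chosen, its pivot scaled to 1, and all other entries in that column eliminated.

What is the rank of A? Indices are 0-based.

pivot(0,0): swap R0↔R1
pivot(0,0)=3: scale R0 → (1, 4, 6)
  clear (2,0): R2 −= (4)R0 → (0, 4, 1)
pivot(1,1)=1: scale R1 → (0, 1, 4)
  clear (0,1): R0 −= (4)R1 → (1, 0, 4)
  clear (2,1): R2 −= (4)R1 → (0, 0, 6)
pivot(2,2)=6: scale R2 → (0, 0, 1)
  clear (0,2): R0 −= (4)R2 → (1, 0, 0)
  clear (1,2): R1 −= (4)R2 → (0, 1, 0)

rank = 3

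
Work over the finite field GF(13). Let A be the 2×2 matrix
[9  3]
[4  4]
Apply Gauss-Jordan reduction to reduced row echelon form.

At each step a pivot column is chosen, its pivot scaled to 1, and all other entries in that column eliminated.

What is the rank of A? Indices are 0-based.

rank = 2

[1] R0 /= 9  ⇒  (1, 9)
     R1 -= 4·R0  ⇒  (0, 7)
[2] R1 /= 7  ⇒  (0, 1)
     R0 -= 9·R1  ⇒  (1, 0)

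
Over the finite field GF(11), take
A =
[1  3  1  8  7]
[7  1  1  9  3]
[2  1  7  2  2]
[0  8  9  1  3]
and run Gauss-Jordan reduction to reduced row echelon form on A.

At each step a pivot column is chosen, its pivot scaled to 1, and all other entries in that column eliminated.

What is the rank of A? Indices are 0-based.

rank = 4

pivot(0,0)=1: scale R0 → (1, 3, 1, 8, 7)
  clear (1,0): R1 −= (7)R0 → (0, 2, 5, 8, 9)
  clear (2,0): R2 −= (2)R0 → (0, 6, 5, 8, 10)
pivot(1,1)=2: scale R1 → (0, 1, 8, 4, 10)
  clear (0,1): R0 −= (3)R1 → (1, 0, 10, 7, 10)
  clear (2,1): R2 −= (6)R1 → (0, 0, 1, 6, 5)
  clear (3,1): R3 −= (8)R1 → (0, 0, 0, 2, 0)
pivot(2,2)=1: scale R2 → (0, 0, 1, 6, 5)
  clear (0,2): R0 −= (10)R2 → (1, 0, 0, 2, 4)
  clear (1,2): R1 −= (8)R2 → (0, 1, 0, 0, 3)
pivot(3,3)=2: scale R3 → (0, 0, 0, 1, 0)
  clear (0,3): R0 −= (2)R3 → (1, 0, 0, 0, 4)
  clear (2,3): R2 −= (6)R3 → (0, 0, 1, 0, 5)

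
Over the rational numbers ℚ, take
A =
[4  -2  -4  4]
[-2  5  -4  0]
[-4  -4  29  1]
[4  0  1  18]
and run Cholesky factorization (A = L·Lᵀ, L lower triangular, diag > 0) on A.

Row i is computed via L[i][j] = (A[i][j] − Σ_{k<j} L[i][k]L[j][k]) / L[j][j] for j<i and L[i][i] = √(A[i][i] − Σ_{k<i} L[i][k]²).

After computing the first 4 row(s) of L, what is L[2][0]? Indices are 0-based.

Step 1: L[0][0] = √(4) = 2.
  L[1][0] = (-2) / L[0][0] = -1.
Step 2: L[1][1] = √(4) = 2.
  L[2][0] = (-4) / L[0][0] = -2.
  L[2][1] = (-6) / L[1][1] = -3.
Step 3: L[2][2] = √(16) = 4.
  L[3][0] = (4) / L[0][0] = 2.
  L[3][1] = (2) / L[1][1] = 1.
  L[3][2] = (8) / L[2][2] = 2.
Step 4: L[3][3] = √(9) = 3.

L[2][0] = -2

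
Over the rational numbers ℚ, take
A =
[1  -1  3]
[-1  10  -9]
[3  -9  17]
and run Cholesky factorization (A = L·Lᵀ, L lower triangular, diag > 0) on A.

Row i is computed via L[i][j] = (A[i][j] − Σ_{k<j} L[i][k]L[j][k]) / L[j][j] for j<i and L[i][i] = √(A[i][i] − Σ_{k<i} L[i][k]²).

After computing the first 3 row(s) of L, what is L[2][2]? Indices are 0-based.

L[2][2] = 2

Step 1: L[0][0] = √(1) = 1.
  L[1][0] = (-1) / L[0][0] = -1.
Step 2: L[1][1] = √(9) = 3.
  L[2][0] = (3) / L[0][0] = 3.
  L[2][1] = (-6) / L[1][1] = -2.
Step 3: L[2][2] = √(4) = 2.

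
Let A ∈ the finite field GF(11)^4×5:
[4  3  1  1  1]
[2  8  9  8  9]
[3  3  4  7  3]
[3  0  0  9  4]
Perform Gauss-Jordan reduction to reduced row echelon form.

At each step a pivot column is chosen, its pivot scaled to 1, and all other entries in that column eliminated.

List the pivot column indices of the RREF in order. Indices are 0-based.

[1] R0 /= 4  ⇒  (1, 9, 3, 3, 3)
     R1 -= 2·R0  ⇒  (0, 1, 3, 2, 3)
     R2 -= 3·R0  ⇒  (0, 9, 6, 9, 5)
     R3 -= 3·R0  ⇒  (0, 6, 2, 0, 6)
[2] R1 /= 1  ⇒  (0, 1, 3, 2, 3)
     R0 -= 9·R1  ⇒  (1, 0, 9, 7, 9)
     R2 -= 9·R1  ⇒  (0, 0, 1, 2, 0)
     R3 -= 6·R1  ⇒  (0, 0, 6, 10, 10)
[3] R2 /= 1  ⇒  (0, 0, 1, 2, 0)
     R0 -= 9·R2  ⇒  (1, 0, 0, 0, 9)
     R1 -= 3·R2  ⇒  (0, 1, 0, 7, 3)
     R3 -= 6·R2  ⇒  (0, 0, 0, 9, 10)
[4] R3 /= 9  ⇒  (0, 0, 0, 1, 6)
     R1 -= 7·R3  ⇒  (0, 1, 0, 0, 5)
     R2 -= 2·R3  ⇒  (0, 0, 1, 0, 10)

pivot columns: 0, 1, 2, 3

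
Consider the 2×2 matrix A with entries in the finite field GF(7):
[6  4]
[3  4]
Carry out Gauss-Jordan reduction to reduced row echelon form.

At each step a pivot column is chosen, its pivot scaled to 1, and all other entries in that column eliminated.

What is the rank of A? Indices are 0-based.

rank = 2

[1] R0 /= 6  ⇒  (1, 3)
     R1 -= 3·R0  ⇒  (0, 2)
[2] R1 /= 2  ⇒  (0, 1)
     R0 -= 3·R1  ⇒  (1, 0)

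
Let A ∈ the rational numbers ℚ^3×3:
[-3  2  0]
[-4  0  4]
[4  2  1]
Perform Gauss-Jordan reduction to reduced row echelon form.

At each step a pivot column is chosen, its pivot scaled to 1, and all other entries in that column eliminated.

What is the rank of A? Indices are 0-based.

rank = 3

[1] R0 /= -3  ⇒  (1, -2/3, 0)
     R1 -= -4·R0  ⇒  (0, -8/3, 4)
     R2 -= 4·R0  ⇒  (0, 14/3, 1)
[2] R1 /= -8/3  ⇒  (0, 1, -3/2)
     R0 -= -2/3·R1  ⇒  (1, 0, -1)
     R2 -= 14/3·R1  ⇒  (0, 0, 8)
[3] R2 /= 8  ⇒  (0, 0, 1)
     R0 -= -1·R2  ⇒  (1, 0, 0)
     R1 -= -3/2·R2  ⇒  (0, 1, 0)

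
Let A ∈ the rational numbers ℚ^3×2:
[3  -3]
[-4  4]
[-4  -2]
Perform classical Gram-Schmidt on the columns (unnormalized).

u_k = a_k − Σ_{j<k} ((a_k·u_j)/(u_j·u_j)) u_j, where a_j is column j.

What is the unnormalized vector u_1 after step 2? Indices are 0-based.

Step 1: u_0 = a_0 = (3, -4, -4).
Step 2: u_1 = a_1 − (-17/41)·u_0 = (-72/41, 96/41, -150/41).

u_1 = (-72/41, 96/41, -150/41)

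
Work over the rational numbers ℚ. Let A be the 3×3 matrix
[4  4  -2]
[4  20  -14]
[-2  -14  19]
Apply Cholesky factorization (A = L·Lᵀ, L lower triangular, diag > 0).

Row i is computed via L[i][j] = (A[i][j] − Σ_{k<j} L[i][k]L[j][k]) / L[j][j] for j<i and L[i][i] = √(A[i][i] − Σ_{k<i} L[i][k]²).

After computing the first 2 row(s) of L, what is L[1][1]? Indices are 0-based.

L[1][1] = 4

Step 1: L[0][0] = √(4) = 2.
  L[1][0] = (4) / L[0][0] = 2.
Step 2: L[1][1] = √(16) = 4.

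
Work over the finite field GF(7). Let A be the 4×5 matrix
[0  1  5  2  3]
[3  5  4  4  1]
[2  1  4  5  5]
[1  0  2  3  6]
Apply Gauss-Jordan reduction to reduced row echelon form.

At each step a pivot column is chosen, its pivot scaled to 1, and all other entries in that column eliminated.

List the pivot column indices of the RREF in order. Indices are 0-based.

pivot columns: 0, 1, 2, 3

step 1: exchange rows 0,1
step 1: normalize row 0 (÷3) = (1, 4, 6, 6, 5)
  row 2: subtract 2×row0 = (0, 0, 6, 0, 2)
  row 3: subtract 1×row0 = (0, 3, 3, 4, 1)
step 2: normalize row 1 (÷1) = (0, 1, 5, 2, 3)
  row 0: subtract 4×row1 = (1, 0, 0, 5, 0)
  row 3: subtract 3×row1 = (0, 0, 2, 5, 6)
step 3: normalize row 2 (÷6) = (0, 0, 1, 0, 5)
  row 1: subtract 5×row2 = (0, 1, 0, 2, 6)
  row 3: subtract 2×row2 = (0, 0, 0, 5, 3)
step 4: normalize row 3 (÷5) = (0, 0, 0, 1, 2)
  row 0: subtract 5×row3 = (1, 0, 0, 0, 4)
  row 1: subtract 2×row3 = (0, 1, 0, 0, 2)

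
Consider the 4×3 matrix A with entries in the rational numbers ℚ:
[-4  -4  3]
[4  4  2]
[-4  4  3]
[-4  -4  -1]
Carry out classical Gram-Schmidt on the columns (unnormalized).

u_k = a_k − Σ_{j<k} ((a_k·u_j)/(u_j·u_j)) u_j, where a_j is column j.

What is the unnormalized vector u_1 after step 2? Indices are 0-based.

u_1 = (-2, 2, 6, -2)

Step 1: u_0 = a_0 = (-4, 4, -4, -4).
Step 2: u_1 = a_1 − (1/2)·u_0 = (-2, 2, 6, -2).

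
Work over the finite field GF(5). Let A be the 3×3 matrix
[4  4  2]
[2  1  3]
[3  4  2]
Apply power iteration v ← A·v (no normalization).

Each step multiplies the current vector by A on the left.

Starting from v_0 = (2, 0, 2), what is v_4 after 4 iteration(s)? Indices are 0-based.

v_4 = (1, 4, 1)

v_0 = (2, 0, 2).
v_1 = A·v_0 = (2, 0, 0).
v_2 = A·v_1 = (3, 4, 1).
v_3 = A·v_2 = (0, 3, 2).
v_4 = A·v_3 = (1, 4, 1).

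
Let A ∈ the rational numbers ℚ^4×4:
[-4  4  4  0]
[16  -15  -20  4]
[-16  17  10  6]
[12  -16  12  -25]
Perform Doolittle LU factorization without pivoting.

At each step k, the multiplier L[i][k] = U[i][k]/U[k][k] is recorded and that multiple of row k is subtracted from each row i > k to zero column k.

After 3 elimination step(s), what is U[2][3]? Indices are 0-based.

k=0: U[0][0]=-4
  eliminate (1,0): mult=-4, new row 1: (0, 1, -4, 4); set L[1][0]=-4
  eliminate (2,0): mult=4, new row 2: (0, 1, -6, 6); set L[2][0]=4
  eliminate (3,0): mult=-3, new row 3: (0, -4, 24, -25); set L[3][0]=-3
k=1: U[1][1]=1
  eliminate (2,1): mult=1, new row 2: (0, 0, -2, 2); set L[2][1]=1
  eliminate (3,1): mult=-4, new row 3: (0, 0, 8, -9); set L[3][1]=-4
k=2: U[2][2]=-2
  eliminate (3,2): mult=-4, new row 3: (0, 0, 0, -1); set L[3][2]=-4

U[2][3] = 2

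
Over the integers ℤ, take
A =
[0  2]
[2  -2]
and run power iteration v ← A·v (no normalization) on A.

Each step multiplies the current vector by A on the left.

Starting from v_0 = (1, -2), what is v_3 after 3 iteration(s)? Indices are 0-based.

v_0 = (1, -2).
v_1 = A·v_0 = (-4, 6).
v_2 = A·v_1 = (12, -20).
v_3 = A·v_2 = (-40, 64).

v_3 = (-40, 64)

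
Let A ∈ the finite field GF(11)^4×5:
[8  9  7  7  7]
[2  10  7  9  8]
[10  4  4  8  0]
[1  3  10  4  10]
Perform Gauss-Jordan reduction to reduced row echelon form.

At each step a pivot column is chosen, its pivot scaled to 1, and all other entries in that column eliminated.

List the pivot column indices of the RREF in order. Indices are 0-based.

pivot(0,0)=8: scale R0 → (1, 8, 5, 5, 5)
  clear (1,0): R1 −= (2)R0 → (0, 5, 8, 10, 9)
  clear (2,0): R2 −= (10)R0 → (0, 1, 9, 2, 5)
  clear (3,0): R3 −= (1)R0 → (0, 6, 5, 10, 5)
pivot(1,1)=5: scale R1 → (0, 1, 6, 2, 4)
  clear (0,1): R0 −= (8)R1 → (1, 0, 1, 0, 6)
  clear (2,1): R2 −= (1)R1 → (0, 0, 3, 0, 1)
  clear (3,1): R3 −= (6)R1 → (0, 0, 2, 9, 3)
pivot(2,2)=3: scale R2 → (0, 0, 1, 0, 4)
  clear (0,2): R0 −= (1)R2 → (1, 0, 0, 0, 2)
  clear (1,2): R1 −= (6)R2 → (0, 1, 0, 2, 2)
  clear (3,2): R3 −= (2)R2 → (0, 0, 0, 9, 6)
pivot(3,3)=9: scale R3 → (0, 0, 0, 1, 8)
  clear (1,3): R1 −= (2)R3 → (0, 1, 0, 0, 8)

pivot columns: 0, 1, 2, 3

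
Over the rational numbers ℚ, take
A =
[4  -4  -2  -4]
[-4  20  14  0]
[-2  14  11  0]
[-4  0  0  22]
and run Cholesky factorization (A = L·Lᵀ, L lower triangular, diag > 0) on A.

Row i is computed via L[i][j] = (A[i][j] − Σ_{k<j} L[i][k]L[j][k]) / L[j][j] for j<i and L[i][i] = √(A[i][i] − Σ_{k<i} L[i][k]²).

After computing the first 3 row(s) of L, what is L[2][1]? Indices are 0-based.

L[2][1] = 3

Step 1: L[0][0] = √(4) = 2.
  L[1][0] = (-4) / L[0][0] = -2.
Step 2: L[1][1] = √(16) = 4.
  L[2][0] = (-2) / L[0][0] = -1.
  L[2][1] = (12) / L[1][1] = 3.
Step 3: L[2][2] = √(1) = 1.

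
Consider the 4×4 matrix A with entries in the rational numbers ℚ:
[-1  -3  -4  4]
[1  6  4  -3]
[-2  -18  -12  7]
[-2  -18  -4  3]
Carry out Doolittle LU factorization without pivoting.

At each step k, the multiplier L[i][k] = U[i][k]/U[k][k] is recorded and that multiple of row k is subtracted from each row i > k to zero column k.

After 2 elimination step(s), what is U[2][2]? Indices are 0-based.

[col 0] pivot -1
  R1 -= -1*R0 → (0, 3, 0, 1)  (L[1][0] := -1)
  R2 -= 2*R0 → (0, -12, -4, -1)  (L[2][0] := 2)
  R3 -= 2*R0 → (0, -12, 4, -5)  (L[3][0] := 2)
[col 1] pivot 3
  R2 -= -4*R1 → (0, 0, -4, 3)  (L[2][1] := -4)
  R3 -= -4*R1 → (0, 0, 4, -1)  (L[3][1] := -4)

U[2][2] = -4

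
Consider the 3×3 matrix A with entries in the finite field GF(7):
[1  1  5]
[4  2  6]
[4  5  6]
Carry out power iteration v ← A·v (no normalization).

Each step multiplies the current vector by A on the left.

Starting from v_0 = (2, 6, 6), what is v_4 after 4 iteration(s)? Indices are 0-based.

v_4 = (0, 3, 2)

v_0 = (2, 6, 6).
v_1 = A·v_0 = (3, 0, 4).
v_2 = A·v_1 = (2, 1, 1).
v_3 = A·v_2 = (1, 2, 5).
v_4 = A·v_3 = (0, 3, 2).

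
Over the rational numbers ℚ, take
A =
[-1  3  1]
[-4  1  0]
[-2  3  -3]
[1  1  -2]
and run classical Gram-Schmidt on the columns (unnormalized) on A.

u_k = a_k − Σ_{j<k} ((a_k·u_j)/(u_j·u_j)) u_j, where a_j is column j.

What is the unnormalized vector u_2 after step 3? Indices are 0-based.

Step 1: u_0 = a_0 = (-1, -4, -2, 1).
Step 2: u_1 = a_1 − (-6/11)·u_0 = (27/11, -13/11, 21/11, 17/11).
Step 3: u_2 = a_2 − (3/22)·u_0 − (-35/74)·u_1 = (85/37, -1/74, -135/74, -52/37).

u_2 = (85/37, -1/74, -135/74, -52/37)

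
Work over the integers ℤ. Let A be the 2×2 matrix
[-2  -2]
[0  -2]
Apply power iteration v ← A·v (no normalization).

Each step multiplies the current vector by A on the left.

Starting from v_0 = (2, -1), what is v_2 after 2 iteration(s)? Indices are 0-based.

v_2 = (0, -4)

v_0 = (2, -1).
v_1 = A·v_0 = (-2, 2).
v_2 = A·v_1 = (0, -4).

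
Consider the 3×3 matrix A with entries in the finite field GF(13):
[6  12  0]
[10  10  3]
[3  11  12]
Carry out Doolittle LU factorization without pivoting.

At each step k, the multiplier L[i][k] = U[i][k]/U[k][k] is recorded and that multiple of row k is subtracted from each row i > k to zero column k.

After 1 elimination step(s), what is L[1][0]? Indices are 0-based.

k=0: U[0][0]=6
  eliminate (1,0): mult=6, new row 1: (0, 3, 3); set L[1][0]=6
  eliminate (2,0): mult=7, new row 2: (0, 5, 12); set L[2][0]=7

L[1][0] = 6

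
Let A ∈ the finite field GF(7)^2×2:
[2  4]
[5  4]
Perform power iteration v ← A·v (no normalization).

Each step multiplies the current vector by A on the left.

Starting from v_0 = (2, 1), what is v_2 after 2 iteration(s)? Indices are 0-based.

v_2 = (2, 5)

v_0 = (2, 1).
v_1 = A·v_0 = (1, 0).
v_2 = A·v_1 = (2, 5).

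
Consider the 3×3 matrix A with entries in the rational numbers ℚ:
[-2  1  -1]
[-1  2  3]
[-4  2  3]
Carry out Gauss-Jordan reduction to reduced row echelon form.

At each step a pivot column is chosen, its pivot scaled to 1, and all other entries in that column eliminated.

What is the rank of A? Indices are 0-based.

pivot(0,0)=-2: scale R0 → (1, -1/2, 1/2)
  clear (1,0): R1 −= (-1)R0 → (0, 3/2, 7/2)
  clear (2,0): R2 −= (-4)R0 → (0, 0, 5)
pivot(1,1)=3/2: scale R1 → (0, 1, 7/3)
  clear (0,1): R0 −= (-1/2)R1 → (1, 0, 5/3)
pivot(2,2)=5: scale R2 → (0, 0, 1)
  clear (0,2): R0 −= (5/3)R2 → (1, 0, 0)
  clear (1,2): R1 −= (7/3)R2 → (0, 1, 0)

rank = 3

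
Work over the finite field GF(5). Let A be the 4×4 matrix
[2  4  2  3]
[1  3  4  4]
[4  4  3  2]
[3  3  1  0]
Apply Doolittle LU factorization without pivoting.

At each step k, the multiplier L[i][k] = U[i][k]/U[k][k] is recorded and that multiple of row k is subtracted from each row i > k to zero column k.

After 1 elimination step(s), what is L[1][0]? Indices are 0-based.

L[1][0] = 3

[col 0] pivot 2
  R1 -= 3*R0 → (0, 1, 3, 0)  (L[1][0] := 3)
  R2 -= 2*R0 → (0, 1, 4, 1)  (L[2][0] := 2)
  R3 -= 4*R0 → (0, 2, 3, 3)  (L[3][0] := 4)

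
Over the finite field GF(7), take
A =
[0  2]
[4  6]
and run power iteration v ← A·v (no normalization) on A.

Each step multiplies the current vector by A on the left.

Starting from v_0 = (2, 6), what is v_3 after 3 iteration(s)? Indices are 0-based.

v_0 = (2, 6).
v_1 = A·v_0 = (5, 2).
v_2 = A·v_1 = (4, 4).
v_3 = A·v_2 = (1, 5).

v_3 = (1, 5)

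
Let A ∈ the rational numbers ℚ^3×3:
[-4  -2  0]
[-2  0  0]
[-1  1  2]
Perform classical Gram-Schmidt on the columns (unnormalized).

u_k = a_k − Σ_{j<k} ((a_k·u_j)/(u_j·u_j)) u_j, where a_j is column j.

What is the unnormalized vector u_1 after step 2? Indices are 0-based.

u_1 = (-2/3, 2/3, 4/3)

Step 1: u_0 = a_0 = (-4, -2, -1).
Step 2: u_1 = a_1 − (1/3)·u_0 = (-2/3, 2/3, 4/3).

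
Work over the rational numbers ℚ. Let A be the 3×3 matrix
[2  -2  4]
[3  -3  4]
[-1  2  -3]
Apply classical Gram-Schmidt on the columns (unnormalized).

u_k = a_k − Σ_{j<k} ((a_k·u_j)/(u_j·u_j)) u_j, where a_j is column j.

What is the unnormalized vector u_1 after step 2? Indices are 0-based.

u_1 = (1/7, 3/14, 13/14)

Step 1: u_0 = a_0 = (2, 3, -1).
Step 2: u_1 = a_1 − (-15/14)·u_0 = (1/7, 3/14, 13/14).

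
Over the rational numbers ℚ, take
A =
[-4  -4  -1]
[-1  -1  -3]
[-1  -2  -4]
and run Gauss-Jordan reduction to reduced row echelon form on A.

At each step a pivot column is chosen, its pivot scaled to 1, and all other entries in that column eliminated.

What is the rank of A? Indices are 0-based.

[1] R0 /= -4  ⇒  (1, 1, 1/4)
     R1 -= -1·R0  ⇒  (0, 0, -11/4)
     R2 -= -1·R0  ⇒  (0, -1, -15/4)
[2] R1 <-> R2
[2] R1 /= -1  ⇒  (0, 1, 15/4)
     R0 -= 1·R1  ⇒  (1, 0, -7/2)
[3] R2 /= -11/4  ⇒  (0, 0, 1)
     R0 -= -7/2·R2  ⇒  (1, 0, 0)
     R1 -= 15/4·R2  ⇒  (0, 1, 0)

rank = 3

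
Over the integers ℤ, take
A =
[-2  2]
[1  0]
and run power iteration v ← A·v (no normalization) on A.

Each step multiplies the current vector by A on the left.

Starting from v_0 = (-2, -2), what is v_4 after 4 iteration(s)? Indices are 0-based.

v_0 = (-2, -2).
v_1 = A·v_0 = (0, -2).
v_2 = A·v_1 = (-4, 0).
v_3 = A·v_2 = (8, -4).
v_4 = A·v_3 = (-24, 8).

v_4 = (-24, 8)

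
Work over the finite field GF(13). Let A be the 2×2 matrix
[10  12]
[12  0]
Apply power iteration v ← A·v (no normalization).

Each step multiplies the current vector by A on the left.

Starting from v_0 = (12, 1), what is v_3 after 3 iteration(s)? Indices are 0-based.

v_0 = (12, 1).
v_1 = A·v_0 = (2, 1).
v_2 = A·v_1 = (6, 11).
v_3 = A·v_2 = (10, 7).

v_3 = (10, 7)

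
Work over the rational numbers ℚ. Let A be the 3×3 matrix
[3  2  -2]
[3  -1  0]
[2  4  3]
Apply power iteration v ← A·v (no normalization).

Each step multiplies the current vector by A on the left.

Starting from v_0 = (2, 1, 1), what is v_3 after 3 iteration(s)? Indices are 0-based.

v_0 = (2, 1, 1).
v_1 = A·v_0 = (6, 5, 11).
v_2 = A·v_1 = (6, 13, 65).
v_3 = A·v_2 = (-86, 5, 259).

v_3 = (-86, 5, 259)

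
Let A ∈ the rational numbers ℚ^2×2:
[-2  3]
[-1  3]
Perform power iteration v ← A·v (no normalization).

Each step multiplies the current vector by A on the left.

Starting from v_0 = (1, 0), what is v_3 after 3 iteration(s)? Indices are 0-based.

v_3 = (-5, -4)

v_0 = (1, 0).
v_1 = A·v_0 = (-2, -1).
v_2 = A·v_1 = (1, -1).
v_3 = A·v_2 = (-5, -4).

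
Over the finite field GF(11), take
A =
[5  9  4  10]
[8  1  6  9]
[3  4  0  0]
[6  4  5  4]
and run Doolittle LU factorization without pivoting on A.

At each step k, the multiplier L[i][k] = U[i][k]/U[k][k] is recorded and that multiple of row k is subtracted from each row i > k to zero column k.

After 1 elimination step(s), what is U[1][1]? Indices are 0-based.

[col 0] pivot 5
  R1 -= 6*R0 → (0, 2, 4, 4)  (L[1][0] := 6)
  R2 -= 5*R0 → (0, 3, 2, 5)  (L[2][0] := 5)
  R3 -= 10*R0 → (0, 2, 9, 3)  (L[3][0] := 10)

U[1][1] = 2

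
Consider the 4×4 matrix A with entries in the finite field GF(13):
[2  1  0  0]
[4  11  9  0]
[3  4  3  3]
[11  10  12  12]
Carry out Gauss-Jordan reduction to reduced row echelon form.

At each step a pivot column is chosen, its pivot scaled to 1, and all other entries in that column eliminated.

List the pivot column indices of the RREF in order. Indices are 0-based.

[1] R0 /= 2  ⇒  (1, 7, 0, 0)
     R1 -= 4·R0  ⇒  (0, 9, 9, 0)
     R2 -= 3·R0  ⇒  (0, 9, 3, 3)
     R3 -= 11·R0  ⇒  (0, 11, 12, 12)
[2] R1 /= 9  ⇒  (0, 1, 1, 0)
     R0 -= 7·R1  ⇒  (1, 0, 6, 0)
     R2 -= 9·R1  ⇒  (0, 0, 7, 3)
     R3 -= 11·R1  ⇒  (0, 0, 1, 12)
[3] R2 /= 7  ⇒  (0, 0, 1, 6)
     R0 -= 6·R2  ⇒  (1, 0, 0, 3)
     R1 -= 1·R2  ⇒  (0, 1, 0, 7)
     R3 -= 1·R2  ⇒  (0, 0, 0, 6)
[4] R3 /= 6  ⇒  (0, 0, 0, 1)
     R0 -= 3·R3  ⇒  (1, 0, 0, 0)
     R1 -= 7·R3  ⇒  (0, 1, 0, 0)
     R2 -= 6·R3  ⇒  (0, 0, 1, 0)

pivot columns: 0, 1, 2, 3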